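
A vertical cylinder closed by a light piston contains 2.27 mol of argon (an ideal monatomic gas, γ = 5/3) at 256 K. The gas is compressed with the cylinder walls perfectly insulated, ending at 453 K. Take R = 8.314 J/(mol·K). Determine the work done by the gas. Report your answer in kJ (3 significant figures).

W ≈ -5.58 kJ

Adiabatic ⇒ Q = 0, so W_by = −ΔU = nCᵥ(T₁ − T₂).
Cᵥ = 3R/2 = 12.47 J/(mol·K).
W = (2.27)(12.47)(256 − 453) = -5577 J.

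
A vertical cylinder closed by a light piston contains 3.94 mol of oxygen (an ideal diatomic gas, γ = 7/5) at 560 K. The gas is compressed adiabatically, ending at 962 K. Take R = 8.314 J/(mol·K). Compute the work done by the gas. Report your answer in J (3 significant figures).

Adiabatic ⇒ Q = 0, so W_by = −ΔU = nCᵥ(T₁ − T₂).
Cᵥ = 5R/2 = 20.79 J/(mol·K).
W = (3.94)(20.79)(560 − 962) = -32921 J.

W ≈ -32900 J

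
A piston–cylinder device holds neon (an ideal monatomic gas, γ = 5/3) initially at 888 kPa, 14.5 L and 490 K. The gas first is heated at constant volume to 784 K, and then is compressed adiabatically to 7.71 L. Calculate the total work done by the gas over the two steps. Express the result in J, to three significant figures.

W_total ≈ -16200 J

Step 1 (isochoric): W = 0 (constant volume).
After step 1: P = 1421 kPa (V unchanged).
Step 2 (adiabatic): W = (P₁V₁ − P₂V₂)/(γ−1) = (20602 − 31389)/0.667 = -16181 J.
W_total = 0 − 16181 = -16181 J.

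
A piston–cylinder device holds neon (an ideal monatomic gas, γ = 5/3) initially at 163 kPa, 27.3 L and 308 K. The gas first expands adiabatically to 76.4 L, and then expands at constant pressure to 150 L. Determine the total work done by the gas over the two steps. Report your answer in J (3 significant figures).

W_total ≈ 5470 J

Step 1 (adiabatic): W = (P₁V₁ − P₂V₂)/(γ−1) = (4450 − 2241)/0.667 = 3314 J.
After step 1: P = 29.33 kPa, V = 76.4 L, T = 155.1 K.
Step 2 (isobaric): W = PΔV = (29.33 kPa)(150 − 76.4 L) = 2159 J.
W_total = 3314 + 2159 = 5472 J.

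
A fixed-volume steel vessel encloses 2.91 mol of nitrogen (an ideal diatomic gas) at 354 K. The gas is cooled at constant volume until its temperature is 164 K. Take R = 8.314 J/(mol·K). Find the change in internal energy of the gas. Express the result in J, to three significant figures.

ΔU ≈ -11500 J

Constant volume ⇒ W = 0, so Q = ΔU = nCᵥΔT with Cᵥ = 5R/2 = 20.79 J/(mol·K).
ΔU = (2.91)(20.79)(164 − 354) = -11492 J.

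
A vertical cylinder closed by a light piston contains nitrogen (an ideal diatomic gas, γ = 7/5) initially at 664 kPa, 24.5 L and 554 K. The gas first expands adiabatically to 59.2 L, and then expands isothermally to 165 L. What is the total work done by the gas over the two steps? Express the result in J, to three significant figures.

W_total ≈ 23800 J

Step 1 (adiabatic): W = (P₁V₁ − P₂V₂)/(γ−1) = (16268 − 11431)/0.4 = 12093 J.
After step 1: P = 193.1 kPa, V = 59.2 L, T = 389.3 K.
Step 2 (isothermal): W = P₁V₁ ln(V₂/V₁) = (11431) ln(165/59.2) = 11717 J.
W_total = 12093 + 11717 = 23810 J.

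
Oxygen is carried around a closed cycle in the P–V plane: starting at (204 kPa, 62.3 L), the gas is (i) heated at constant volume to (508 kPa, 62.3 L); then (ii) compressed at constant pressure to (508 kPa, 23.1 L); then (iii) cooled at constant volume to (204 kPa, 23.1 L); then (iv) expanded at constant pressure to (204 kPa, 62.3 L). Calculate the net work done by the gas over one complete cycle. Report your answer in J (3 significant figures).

W_net ≈ -11900 J

Constant-volume legs do no work.
W(ii) = (508)(23.1 − 62.3) = -19914 J; W(iv) = (204)(62.3 − 23.1) = 7997 J.
W_net = -19914 + 7997 = -11917 J (the counter-clockwise enclosed area).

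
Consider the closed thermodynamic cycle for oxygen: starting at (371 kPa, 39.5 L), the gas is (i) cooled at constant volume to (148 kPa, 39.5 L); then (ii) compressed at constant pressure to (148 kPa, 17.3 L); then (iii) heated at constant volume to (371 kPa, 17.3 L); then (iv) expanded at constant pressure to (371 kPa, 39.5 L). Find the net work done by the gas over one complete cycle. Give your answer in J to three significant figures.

Constant-volume legs do no work.
W(ii) = (148)(17.3 − 39.5) = -3286 J; W(iv) = (371)(39.5 − 17.3) = 8236 J.
W_net = -3286 + 8236 = 4951 J (the clockwise enclosed area).

W_net ≈ 4950 J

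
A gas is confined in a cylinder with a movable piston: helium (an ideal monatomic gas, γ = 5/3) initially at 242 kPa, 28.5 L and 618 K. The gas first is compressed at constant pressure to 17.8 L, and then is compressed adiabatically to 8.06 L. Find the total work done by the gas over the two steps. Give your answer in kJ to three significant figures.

Step 1 (isobaric): W = PΔV = (242 kPa)(17.8 − 28.5 L) = -2589 J.
After step 1: P = 242 kPa, V = 17.8 L, T = 386 K.
Step 2 (adiabatic): W = (P₁V₁ − P₂V₂)/(γ−1) = (4308 − 7305)/0.667 = -4496 J.
W_total = -2589 − 4496 = -7086 J.

W_total ≈ -7.09 kJ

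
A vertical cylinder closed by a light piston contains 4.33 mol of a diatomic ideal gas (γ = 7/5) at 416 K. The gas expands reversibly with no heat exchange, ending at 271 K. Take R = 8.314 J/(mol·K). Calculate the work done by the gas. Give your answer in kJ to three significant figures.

Adiabatic ⇒ Q = 0, so W_by = −ΔU = nCᵥ(T₁ − T₂).
Cᵥ = 5R/2 = 20.79 J/(mol·K).
W = (4.33)(20.79)(416 − 271) = 13050 J.

W ≈ 13.0 kJ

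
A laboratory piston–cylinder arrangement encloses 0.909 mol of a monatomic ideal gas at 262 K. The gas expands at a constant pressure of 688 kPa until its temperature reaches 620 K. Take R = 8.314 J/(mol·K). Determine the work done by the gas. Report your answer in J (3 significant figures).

W ≈ 2710 J

Isobaric: W = P ΔV = nR ΔT.
W = (0.909)(8.314)(620 − 262) = 2706 J.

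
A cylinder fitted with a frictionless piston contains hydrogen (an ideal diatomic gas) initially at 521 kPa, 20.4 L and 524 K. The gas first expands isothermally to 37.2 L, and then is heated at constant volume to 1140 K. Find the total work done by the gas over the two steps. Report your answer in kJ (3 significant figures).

W_total ≈ 6.39 kJ

Step 1 (isothermal): W = P₁V₁ ln(V₂/V₁) = (10628) ln(37.2/20.4) = 6385 J.
Step 2 (isochoric): W = 0 (constant volume).
W_total = 6385 + 0 = 6385 J.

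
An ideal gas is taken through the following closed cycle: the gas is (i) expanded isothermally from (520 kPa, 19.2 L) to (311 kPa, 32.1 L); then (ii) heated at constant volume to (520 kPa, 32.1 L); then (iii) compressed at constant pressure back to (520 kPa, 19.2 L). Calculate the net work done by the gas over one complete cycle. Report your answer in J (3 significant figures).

Leg (i): W = PᵢVᵢ ln(V_f/Vᵢ) = (9984) ln(32.1/19.2) = 5131 J.
Leg (ii): W = 0.
Leg (iii): W = PΔV = (520)(19.2 − 32.1) = -6708 J.
W_net = 5131 − 6708 = -1577 J.

W_net ≈ -1580 J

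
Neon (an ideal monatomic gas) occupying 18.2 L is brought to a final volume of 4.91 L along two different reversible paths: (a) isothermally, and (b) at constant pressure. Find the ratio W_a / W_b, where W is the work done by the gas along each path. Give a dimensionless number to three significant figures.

Path (a) isothermal: W = P₁V₁ ln(V₂/V₁) → W_a/(P₁V₁) = -1.31.
Path (b) isobaric: W = P₁(V₂ − V₁) → W_b/(P₁V₁) = -0.7302.
W_a / W_b = -1.31 / -0.7302 = 1.794.

W_a / W_b ≈ 1.79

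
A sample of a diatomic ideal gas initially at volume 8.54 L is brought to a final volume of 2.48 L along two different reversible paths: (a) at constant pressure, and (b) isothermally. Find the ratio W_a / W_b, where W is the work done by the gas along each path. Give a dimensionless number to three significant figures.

W_a / W_b ≈ 0.574

Path (a) isobaric: W = P₁(V₂ − V₁) → W_a/(P₁V₁) = -0.7096.
Path (b) isothermal: W = P₁V₁ ln(V₂/V₁) → W_b/(P₁V₁) = -1.237.
W_a / W_b = -0.7096 / -1.237 = 0.5739.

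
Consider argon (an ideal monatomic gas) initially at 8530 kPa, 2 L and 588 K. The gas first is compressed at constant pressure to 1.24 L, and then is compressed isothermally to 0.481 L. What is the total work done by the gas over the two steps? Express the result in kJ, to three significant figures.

Step 1 (isobaric): W = PΔV = (8530 kPa)(1.24 − 2 L) = -6483 J.
After step 1: P = 8530 kPa, V = 1.24 L, T = 364.6 K.
Step 2 (isothermal): W = P₁V₁ ln(V₂/V₁) = (10577) ln(0.481/1.24) = -10017 J.
W_total = -6483 − 10017 = -16499 J.

W_total ≈ -16.5 kJ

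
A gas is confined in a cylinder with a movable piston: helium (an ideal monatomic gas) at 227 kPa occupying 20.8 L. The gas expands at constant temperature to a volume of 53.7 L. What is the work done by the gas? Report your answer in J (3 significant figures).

Isothermal: W = nRT ln(V₂/V₁) = P₁V₁ ln(V₂/V₁).
P₁V₁ = (227 kPa)(20.8 L) = 4722 J.
W = 4722 × ln(53.7/20.8) = 4722 × 0.9485
W_by_gas = 4478 J.

W ≈ 4480 J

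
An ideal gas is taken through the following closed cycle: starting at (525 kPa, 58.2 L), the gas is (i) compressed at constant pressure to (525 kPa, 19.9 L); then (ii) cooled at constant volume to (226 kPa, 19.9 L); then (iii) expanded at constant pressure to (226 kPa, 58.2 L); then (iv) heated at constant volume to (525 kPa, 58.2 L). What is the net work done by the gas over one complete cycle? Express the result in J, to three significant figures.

W_net ≈ -11500 J

Constant-volume legs do no work.
W(i) = (525)(19.9 − 58.2) = -20108 J; W(iii) = (226)(58.2 − 19.9) = 8656 J.
W_net = -20108 + 8656 = -11452 J (the counter-clockwise enclosed area).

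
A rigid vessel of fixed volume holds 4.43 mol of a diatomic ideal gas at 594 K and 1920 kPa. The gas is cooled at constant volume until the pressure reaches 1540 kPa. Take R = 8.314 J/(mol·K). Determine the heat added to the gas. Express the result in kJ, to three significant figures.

Constant volume ⇒ W = 0, so Q = ΔU = nCᵥΔT with Cᵥ = 5R/2 = 20.79 J/(mol·K).
At constant V, T₂/T₁ = P₂/P₁ ⇒ ΔT = T₁(P₂/P₁ − 1) = 594·(1540/1920 − 1) = -117.6 K.
ΔU = (4.43)(20.79)(-117.6) = -10825 J.

Q ≈ -10.8 kJ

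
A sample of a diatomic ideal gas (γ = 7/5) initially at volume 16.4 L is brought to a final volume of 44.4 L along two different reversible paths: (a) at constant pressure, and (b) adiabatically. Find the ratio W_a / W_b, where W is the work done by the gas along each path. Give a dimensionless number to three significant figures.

Path (a) isobaric: W = P₁(V₂ − V₁) → W_a/(P₁V₁) = 1.707.
Path (b) adiabatic: W = P₁V₁(1 − (V₁/V₂)^(γ−1))/(γ−1) → W_b/(P₁V₁) = 0.8215.
W_a / W_b = 1.707 / 0.8215 = 2.078.

W_a / W_b ≈ 2.08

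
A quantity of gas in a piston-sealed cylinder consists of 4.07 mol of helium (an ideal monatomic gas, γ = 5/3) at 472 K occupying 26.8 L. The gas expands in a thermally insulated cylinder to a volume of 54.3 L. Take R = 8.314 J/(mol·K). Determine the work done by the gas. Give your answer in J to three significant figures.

W ≈ 9000 J

Adiabatic: TV^(γ−1) = const with γ = 5/3.
T₂ = T₁ (V₁/V₂)^(γ−1) = 472 × (26.8/54.3)^0.667 = 472 × 0.6245 = 294.8 K.
W_by = nCᵥ(T₁ − T₂) = (4.07)(12.47)(472 − 294.8) = 8995 J.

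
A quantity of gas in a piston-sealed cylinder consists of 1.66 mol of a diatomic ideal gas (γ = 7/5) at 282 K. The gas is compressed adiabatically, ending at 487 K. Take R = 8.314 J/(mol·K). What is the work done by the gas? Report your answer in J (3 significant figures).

W ≈ -7070 J

Adiabatic ⇒ Q = 0, so W_by = −ΔU = nCᵥ(T₁ − T₂).
Cᵥ = 5R/2 = 20.79 J/(mol·K).
W = (1.66)(20.79)(282 − 487) = -7073 J.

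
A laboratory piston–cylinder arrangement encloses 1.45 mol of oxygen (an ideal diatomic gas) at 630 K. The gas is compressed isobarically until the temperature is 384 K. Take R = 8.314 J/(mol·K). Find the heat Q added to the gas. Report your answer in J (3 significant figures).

Isobaric: W = nRΔT = (1.45)(8.314)(-246) = -2966 J.
ΔU = nCᵥΔT with Cᵥ = 5R/2: ΔU = (1.45)(20.79)(-246) = -7414 J.
Q = ΔU + W = -7414 − 2966 = -10380 J.

Q ≈ -10400 J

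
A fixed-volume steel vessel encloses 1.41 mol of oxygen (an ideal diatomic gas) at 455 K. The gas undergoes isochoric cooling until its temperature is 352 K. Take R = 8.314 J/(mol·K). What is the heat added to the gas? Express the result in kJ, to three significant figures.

Q ≈ -3.02 kJ

Constant volume ⇒ W = 0, so Q = ΔU = nCᵥΔT with Cᵥ = 5R/2 = 20.79 J/(mol·K).
ΔU = (1.41)(20.79)(352 − 455) = -3019 J.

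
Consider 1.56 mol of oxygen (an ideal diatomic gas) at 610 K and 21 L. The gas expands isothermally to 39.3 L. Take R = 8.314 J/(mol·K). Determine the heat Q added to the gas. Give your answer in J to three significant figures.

Q ≈ 4960 J

Isothermal ⇒ ΔU = 0, so Q = W = nRT ln(V₂/V₁).
Q = (1.56)(8.314)(610) ln(39.3/21) = 7912 × 0.6267 = 4958 J.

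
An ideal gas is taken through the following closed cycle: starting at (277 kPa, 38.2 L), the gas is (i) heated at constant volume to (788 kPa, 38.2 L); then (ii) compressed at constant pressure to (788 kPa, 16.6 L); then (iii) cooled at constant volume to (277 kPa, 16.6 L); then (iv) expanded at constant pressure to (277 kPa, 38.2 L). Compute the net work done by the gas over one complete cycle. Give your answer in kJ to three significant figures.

Constant-volume legs do no work.
W(ii) = (788)(16.6 − 38.2) = -17021 J; W(iv) = (277)(38.2 − 16.6) = 5983 J.
W_net = -17021 + 5983 = -11038 J (the counter-clockwise enclosed area).

W_net ≈ -11.0 kJ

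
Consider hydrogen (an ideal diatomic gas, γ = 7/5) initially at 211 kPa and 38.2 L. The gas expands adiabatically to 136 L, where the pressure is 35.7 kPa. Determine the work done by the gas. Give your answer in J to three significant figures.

Adiabatic: W = (P₁V₁ − P₂V₂)/(γ − 1) with γ = 7/5.
P₁V₁ = 8060 J, P₂V₂ = 4855 J.
W = (8060 − 4855) / 0.4 = 8013 J.

W ≈ 8010 J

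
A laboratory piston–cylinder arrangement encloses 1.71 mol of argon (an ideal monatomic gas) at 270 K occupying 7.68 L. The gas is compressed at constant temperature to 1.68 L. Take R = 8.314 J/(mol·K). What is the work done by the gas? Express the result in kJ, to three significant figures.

Isothermal: W = nRT ln(V₂/V₁).
W = (1.71)(8.314)(270) × ln(1.68/7.68)
  = 3839 × -1.52
W_by_gas = -5834 J.

W ≈ -5.83 kJ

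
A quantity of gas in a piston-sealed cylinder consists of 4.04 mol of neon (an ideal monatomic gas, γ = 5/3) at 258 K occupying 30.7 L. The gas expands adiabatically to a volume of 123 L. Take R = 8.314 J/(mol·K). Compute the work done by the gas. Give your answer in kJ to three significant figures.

W ≈ 7.85 kJ

Adiabatic: TV^(γ−1) = const with γ = 5/3.
T₂ = T₁ (V₁/V₂)^(γ−1) = 258 × (30.7/123)^0.667 = 258 × 0.3964 = 102.3 K.
W_by = nCᵥ(T₁ − T₂) = (4.04)(12.47)(258 − 102.3) = 7846 J.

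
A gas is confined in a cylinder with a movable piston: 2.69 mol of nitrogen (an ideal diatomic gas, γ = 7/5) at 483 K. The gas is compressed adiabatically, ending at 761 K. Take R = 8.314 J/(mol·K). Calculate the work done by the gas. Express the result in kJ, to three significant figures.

W ≈ -15.5 kJ

Adiabatic ⇒ Q = 0, so W_by = −ΔU = nCᵥ(T₁ − T₂).
Cᵥ = 5R/2 = 20.79 J/(mol·K).
W = (2.69)(20.79)(483 − 761) = -15543 J.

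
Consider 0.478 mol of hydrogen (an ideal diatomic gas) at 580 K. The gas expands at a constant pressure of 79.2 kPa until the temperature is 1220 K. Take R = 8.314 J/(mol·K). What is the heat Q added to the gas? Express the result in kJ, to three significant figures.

Isobaric: W = nRΔT = (0.478)(8.314)(640) = 2543 J.
ΔU = nCᵥΔT with Cᵥ = 5R/2: ΔU = (0.478)(20.79)(640) = 6359 J.
Q = ΔU + W = 6359 + 2543 = 8902 J.

Q ≈ 8.90 kJ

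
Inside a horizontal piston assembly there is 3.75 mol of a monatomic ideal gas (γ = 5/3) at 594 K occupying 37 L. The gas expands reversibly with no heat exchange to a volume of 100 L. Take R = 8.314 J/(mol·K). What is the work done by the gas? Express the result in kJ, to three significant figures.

W ≈ 13.5 kJ

Adiabatic: TV^(γ−1) = const with γ = 5/3.
T₂ = T₁ (V₁/V₂)^(γ−1) = 594 × (37/100)^0.667 = 594 × 0.5154 = 306.1 K.
W_by = nCᵥ(T₁ − T₂) = (3.75)(12.47)(594 − 306.1) = 13462 J.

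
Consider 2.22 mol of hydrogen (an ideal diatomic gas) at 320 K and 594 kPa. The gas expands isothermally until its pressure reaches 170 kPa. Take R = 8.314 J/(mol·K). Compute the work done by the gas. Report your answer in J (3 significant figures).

Isothermal process: W = nRT ln(V₂/V₁) = nRT ln(P₁/P₂).
W = (2.22)(8.314)(320) × ln(594/170)
  = 5906 × ln(3.494) = 5906 × 1.251
W_by_gas = 7389 J.

W ≈ 7390 J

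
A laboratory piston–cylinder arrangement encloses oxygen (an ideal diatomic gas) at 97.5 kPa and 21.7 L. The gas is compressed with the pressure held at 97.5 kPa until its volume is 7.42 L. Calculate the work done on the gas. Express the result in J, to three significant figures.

W ≈ 1390 J

Isobaric: W = P ΔV.
W = (97.5 kPa)(7.42 − 21.7 L) = (97.5)(-14.28) = -1392 J.
Work on gas = −W_by = 1392 J.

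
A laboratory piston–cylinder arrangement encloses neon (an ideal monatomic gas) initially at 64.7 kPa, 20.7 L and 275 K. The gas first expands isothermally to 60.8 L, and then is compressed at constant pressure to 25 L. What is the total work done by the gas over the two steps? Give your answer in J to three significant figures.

Step 1 (isothermal): W = P₁V₁ ln(V₂/V₁) = (1339) ln(60.8/20.7) = 1443 J.
After step 1: P = 22.03 kPa, V = 60.8 L, T = 275 K.
Step 2 (isobaric): W = PΔV = (22.03 kPa)(25 − 60.8 L) = -788.6 J.
W_total = 1443 − 788.6 = 654.4 J.

W_total ≈ 654 J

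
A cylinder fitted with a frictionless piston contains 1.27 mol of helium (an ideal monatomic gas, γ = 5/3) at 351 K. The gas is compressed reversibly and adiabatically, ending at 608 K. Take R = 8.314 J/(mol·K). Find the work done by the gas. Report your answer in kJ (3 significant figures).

W ≈ -4.07 kJ

Adiabatic ⇒ Q = 0, so W_by = −ΔU = nCᵥ(T₁ − T₂).
Cᵥ = 3R/2 = 12.47 J/(mol·K).
W = (1.27)(12.47)(351 − 608) = -4070 J.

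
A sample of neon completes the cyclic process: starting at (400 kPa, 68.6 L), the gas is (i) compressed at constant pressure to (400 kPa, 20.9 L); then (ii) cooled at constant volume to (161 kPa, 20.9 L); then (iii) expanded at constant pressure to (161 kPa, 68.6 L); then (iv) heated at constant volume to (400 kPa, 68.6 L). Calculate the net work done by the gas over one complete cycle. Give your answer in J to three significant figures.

Constant-volume legs do no work.
W(i) = (400)(20.9 − 68.6) = -19080 J; W(iii) = (161)(68.6 − 20.9) = 7680 J.
W_net = -19080 + 7680 = -11400 J (the counter-clockwise enclosed area).

W_net ≈ -11400 J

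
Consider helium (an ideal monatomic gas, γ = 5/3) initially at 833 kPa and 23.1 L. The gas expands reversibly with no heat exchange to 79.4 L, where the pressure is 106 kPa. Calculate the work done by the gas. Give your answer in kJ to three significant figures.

W ≈ 16.2 kJ

Adiabatic: W = (P₁V₁ − P₂V₂)/(γ − 1) with γ = 5/3.
P₁V₁ = 19242 J, P₂V₂ = 8416 J.
W = (19242 − 8416) / 0.6667 = 16239 J.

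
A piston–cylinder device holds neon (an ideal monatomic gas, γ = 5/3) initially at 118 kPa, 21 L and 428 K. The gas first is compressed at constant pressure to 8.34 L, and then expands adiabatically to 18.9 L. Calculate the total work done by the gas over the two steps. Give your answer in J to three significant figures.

W_total ≈ -873 J

Step 1 (isobaric): W = PΔV = (118 kPa)(8.34 − 21 L) = -1494 J.
After step 1: P = 118 kPa, V = 8.34 L, T = 170 K.
Step 2 (adiabatic): W = (P₁V₁ − P₂V₂)/(γ−1) = (984.1 − 570.4)/0.667 = 620.6 J.
W_total = -1494 + 620.6 = -873.3 J.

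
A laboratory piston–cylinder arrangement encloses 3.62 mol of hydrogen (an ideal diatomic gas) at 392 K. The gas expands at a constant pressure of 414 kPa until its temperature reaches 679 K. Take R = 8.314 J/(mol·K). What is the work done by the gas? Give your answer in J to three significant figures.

Isobaric: W = P ΔV = nR ΔT.
W = (3.62)(8.314)(679 − 392) = 8638 J.

W ≈ 8640 J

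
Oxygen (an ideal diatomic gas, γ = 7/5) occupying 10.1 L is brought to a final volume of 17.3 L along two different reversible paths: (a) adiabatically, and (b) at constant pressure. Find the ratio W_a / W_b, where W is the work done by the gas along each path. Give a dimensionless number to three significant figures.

W_a / W_b ≈ 0.679

Path (a) adiabatic: W = P₁V₁(1 − (V₁/V₂)^(γ−1))/(γ−1) → W_a/(P₁V₁) = 0.4842.
Path (b) isobaric: W = P₁(V₂ − V₁) → W_b/(P₁V₁) = 0.7129.
W_a / W_b = 0.4842 / 0.7129 = 0.6792.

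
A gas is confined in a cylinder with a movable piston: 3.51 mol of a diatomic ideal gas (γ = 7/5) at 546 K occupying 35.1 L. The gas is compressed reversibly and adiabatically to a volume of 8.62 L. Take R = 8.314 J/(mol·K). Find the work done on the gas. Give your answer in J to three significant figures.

W ≈ 30000 J

Adiabatic: TV^(γ−1) = const with γ = 7/5.
T₂ = T₁ (V₁/V₂)^(γ−1) = 546 × (35.1/8.62)^0.4 = 546 × 1.754 = 957.4 K.
W_by = nCᵥ(T₁ − T₂) = (3.51)(20.79)(546 − 957.4) = -30017 J.
Work on gas = −W_by = 30017 J.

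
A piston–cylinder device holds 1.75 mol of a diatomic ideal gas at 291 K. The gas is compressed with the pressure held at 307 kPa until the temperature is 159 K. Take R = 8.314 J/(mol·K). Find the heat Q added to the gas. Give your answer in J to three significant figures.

Q ≈ -6720 J

Isobaric: W = nRΔT = (1.75)(8.314)(-132) = -1921 J.
ΔU = nCᵥΔT with Cᵥ = 5R/2: ΔU = (1.75)(20.79)(-132) = -4801 J.
Q = ΔU + W = -4801 − 1921 = -6722 J.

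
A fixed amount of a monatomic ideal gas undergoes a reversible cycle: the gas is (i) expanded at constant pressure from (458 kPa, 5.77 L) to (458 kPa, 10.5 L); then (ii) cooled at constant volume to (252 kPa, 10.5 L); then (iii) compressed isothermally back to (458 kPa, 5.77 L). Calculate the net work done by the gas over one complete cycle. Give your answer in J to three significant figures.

Leg (i): W = PΔV = (458)(10.5 − 5.77) = 2166 J.
Leg (ii): W = 0.
Leg (iii): W = PᵢVᵢ ln(V_f/Vᵢ) = (2646) ln(5.77/10.5) = -1584 J.
W_net = 2166 − 1584 = 582.2 J.

W_net ≈ 582 J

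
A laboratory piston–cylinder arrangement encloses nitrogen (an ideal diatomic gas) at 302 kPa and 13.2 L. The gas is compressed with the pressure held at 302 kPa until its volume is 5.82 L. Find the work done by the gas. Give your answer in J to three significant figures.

Isobaric: W = P ΔV.
W = (302 kPa)(5.82 − 13.2 L) = (302)(-7.38) = -2229 J.

W ≈ -2230 J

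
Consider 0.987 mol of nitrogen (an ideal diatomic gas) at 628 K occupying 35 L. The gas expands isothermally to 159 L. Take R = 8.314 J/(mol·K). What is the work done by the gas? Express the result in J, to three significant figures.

W ≈ 7800 J

Isothermal: W = nRT ln(V₂/V₁).
W = (0.987)(8.314)(628) × ln(159/35)
  = 5153 × 1.514
W_by_gas = 7800 J.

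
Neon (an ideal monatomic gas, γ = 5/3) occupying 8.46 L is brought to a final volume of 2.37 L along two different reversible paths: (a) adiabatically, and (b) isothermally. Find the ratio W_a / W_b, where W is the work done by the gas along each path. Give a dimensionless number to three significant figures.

Path (a) adiabatic: W = P₁V₁(1 − (V₁/V₂)^(γ−1))/(γ−1) → W_a/(P₁V₁) = -2.004.
Path (b) isothermal: W = P₁V₁ ln(V₂/V₁) → W_b/(P₁V₁) = -1.272.
W_a / W_b = -2.004 / -1.272 = 1.575.

W_a / W_b ≈ 1.57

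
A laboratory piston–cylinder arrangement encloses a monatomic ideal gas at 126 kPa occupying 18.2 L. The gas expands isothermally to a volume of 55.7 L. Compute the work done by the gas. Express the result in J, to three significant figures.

W ≈ 2570 J

Isothermal: W = nRT ln(V₂/V₁) = P₁V₁ ln(V₂/V₁).
P₁V₁ = (126 kPa)(18.2 L) = 2293 J.
W = 2293 × ln(55.7/18.2) = 2293 × 1.119
W_by_gas = 2565 J.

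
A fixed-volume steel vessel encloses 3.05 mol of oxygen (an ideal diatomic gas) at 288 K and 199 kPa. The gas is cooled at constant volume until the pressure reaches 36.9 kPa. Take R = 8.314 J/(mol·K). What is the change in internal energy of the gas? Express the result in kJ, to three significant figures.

Constant volume ⇒ W = 0, so Q = ΔU = nCᵥΔT with Cᵥ = 5R/2 = 20.79 J/(mol·K).
At constant V, T₂/T₁ = P₂/P₁ ⇒ ΔT = T₁(P₂/P₁ − 1) = 288·(36.9/199 − 1) = -234.6 K.
ΔU = (3.05)(20.79)(-234.6) = -14872 J.

ΔU ≈ -14.9 kJ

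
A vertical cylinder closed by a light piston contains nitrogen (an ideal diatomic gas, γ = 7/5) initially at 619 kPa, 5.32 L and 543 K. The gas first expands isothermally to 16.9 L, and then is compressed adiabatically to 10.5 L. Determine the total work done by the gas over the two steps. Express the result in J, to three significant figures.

Step 1 (isothermal): W = P₁V₁ ln(V₂/V₁) = (3293) ln(16.9/5.32) = 3806 J.
After step 1: P = 194.9 kPa, V = 16.9 L, T = 543 K.
Step 2 (adiabatic): W = (P₁V₁ − P₂V₂)/(γ−1) = (3293 − 3984)/0.4 = -1726 J.
W_total = 3806 − 1726 = 2080 J.

W_total ≈ 2080 J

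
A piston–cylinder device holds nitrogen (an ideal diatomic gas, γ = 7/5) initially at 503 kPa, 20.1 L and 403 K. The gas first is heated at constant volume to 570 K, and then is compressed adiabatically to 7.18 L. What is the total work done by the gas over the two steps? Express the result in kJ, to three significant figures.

W_total ≈ -18.2 kJ

Step 1 (isochoric): W = 0 (constant volume).
After step 1: P = 711.4 kPa (V unchanged).
Step 2 (adiabatic): W = (P₁V₁ − P₂V₂)/(γ−1) = (14300 − 21586)/0.4 = -18214 J.
W_total = 0 − 18214 = -18214 J.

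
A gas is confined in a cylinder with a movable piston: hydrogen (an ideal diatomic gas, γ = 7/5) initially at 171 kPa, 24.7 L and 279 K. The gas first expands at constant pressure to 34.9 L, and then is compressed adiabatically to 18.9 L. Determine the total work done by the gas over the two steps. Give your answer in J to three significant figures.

W_total ≈ -2400 J

Step 1 (isobaric): W = PΔV = (171 kPa)(34.9 − 24.7 L) = 1744 J.
After step 1: P = 171 kPa, V = 34.9 L, T = 394.2 K.
Step 2 (adiabatic): W = (P₁V₁ − P₂V₂)/(γ−1) = (5968 − 7627)/0.4 = -4148 J.
W_total = 1744 − 4148 = -2404 J.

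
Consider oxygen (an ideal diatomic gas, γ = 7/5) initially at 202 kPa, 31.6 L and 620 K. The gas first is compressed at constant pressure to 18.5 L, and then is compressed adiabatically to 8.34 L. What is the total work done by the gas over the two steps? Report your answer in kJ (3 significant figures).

Step 1 (isobaric): W = PΔV = (202 kPa)(18.5 − 31.6 L) = -2646 J.
After step 1: P = 202 kPa, V = 18.5 L, T = 363 K.
Step 2 (adiabatic): W = (P₁V₁ − P₂V₂)/(γ−1) = (3737 − 5140)/0.4 = -3506 J.
W_total = -2646 − 3506 = -6153 J.

W_total ≈ -6.15 kJ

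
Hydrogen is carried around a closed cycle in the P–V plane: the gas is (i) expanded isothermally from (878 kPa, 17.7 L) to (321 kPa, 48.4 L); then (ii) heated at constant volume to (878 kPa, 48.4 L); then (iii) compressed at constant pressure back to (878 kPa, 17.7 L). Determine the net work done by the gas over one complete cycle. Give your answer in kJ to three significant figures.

Leg (i): W = PᵢVᵢ ln(V_f/Vᵢ) = (15541) ln(48.4/17.7) = 15633 J.
Leg (ii): W = 0.
Leg (iii): W = PΔV = (878)(17.7 − 48.4) = -26955 J.
W_net = 15633 − 26955 = -11322 J.

W_net ≈ -11.3 kJ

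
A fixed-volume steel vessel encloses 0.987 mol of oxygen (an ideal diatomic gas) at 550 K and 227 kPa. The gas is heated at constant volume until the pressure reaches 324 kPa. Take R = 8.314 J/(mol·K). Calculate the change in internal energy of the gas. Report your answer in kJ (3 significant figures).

Constant volume ⇒ W = 0, so Q = ΔU = nCᵥΔT with Cᵥ = 5R/2 = 20.79 J/(mol·K).
At constant V, T₂/T₁ = P₂/P₁ ⇒ ΔT = T₁(P₂/P₁ − 1) = 550·(324/227 − 1) = 235 K.
ΔU = (0.987)(20.79)(235) = 4821 J.

ΔU ≈ 4.82 kJ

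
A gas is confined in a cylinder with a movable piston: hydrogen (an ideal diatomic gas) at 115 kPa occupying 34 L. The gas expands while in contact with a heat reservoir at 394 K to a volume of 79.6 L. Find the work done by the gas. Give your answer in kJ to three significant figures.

W ≈ 3.33 kJ

Isothermal: W = nRT ln(V₂/V₁) = P₁V₁ ln(V₂/V₁).
P₁V₁ = (115 kPa)(34 L) = 3910 J.
W = 3910 × ln(79.6/34) = 3910 × 0.8507
W_by_gas = 3326 J.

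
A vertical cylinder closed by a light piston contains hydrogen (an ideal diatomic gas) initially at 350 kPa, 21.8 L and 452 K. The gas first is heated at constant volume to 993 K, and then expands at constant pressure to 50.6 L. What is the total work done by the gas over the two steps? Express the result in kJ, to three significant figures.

W_total ≈ 22.1 kJ

Step 1 (isochoric): W = 0 (constant volume).
After step 1: P = 768.9 kPa (V unchanged).
Step 2 (isobaric): W = PΔV = (768.9 kPa)(50.6 − 21.8 L) = 22145 J.
W_total = 0 + 22145 = 22145 J.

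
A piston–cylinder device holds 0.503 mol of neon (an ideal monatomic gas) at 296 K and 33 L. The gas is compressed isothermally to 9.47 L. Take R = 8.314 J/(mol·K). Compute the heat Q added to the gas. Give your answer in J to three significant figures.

Q ≈ -1550 J

Isothermal ⇒ ΔU = 0, so Q = W = nRT ln(V₂/V₁).
Q = (0.503)(8.314)(296) ln(9.47/33) = 1238 × -1.248 = -1545 J.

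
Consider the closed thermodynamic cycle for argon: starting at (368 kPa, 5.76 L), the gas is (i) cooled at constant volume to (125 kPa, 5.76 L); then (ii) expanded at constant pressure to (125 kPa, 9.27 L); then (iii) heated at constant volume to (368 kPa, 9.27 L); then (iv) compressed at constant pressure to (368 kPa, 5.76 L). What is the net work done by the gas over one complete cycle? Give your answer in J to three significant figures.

W_net ≈ -853 J

Constant-volume legs do no work.
W(ii) = (125)(9.27 − 5.76) = 438.8 J; W(iv) = (368)(5.76 − 9.27) = -1292 J.
W_net = 438.8 − 1292 = -852.9 J (the counter-clockwise enclosed area).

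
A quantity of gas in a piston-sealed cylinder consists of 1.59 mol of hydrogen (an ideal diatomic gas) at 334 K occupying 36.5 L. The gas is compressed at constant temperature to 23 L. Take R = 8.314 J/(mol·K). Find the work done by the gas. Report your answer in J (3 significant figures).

W ≈ -2040 J

Isothermal: W = nRT ln(V₂/V₁).
W = (1.59)(8.314)(334) × ln(23/36.5)
  = 4415 × -0.4618
W_by_gas = -2039 J.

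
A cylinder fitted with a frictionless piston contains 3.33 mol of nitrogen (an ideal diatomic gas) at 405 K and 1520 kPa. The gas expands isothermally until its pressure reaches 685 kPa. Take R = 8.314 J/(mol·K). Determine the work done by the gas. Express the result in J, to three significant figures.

W ≈ 8940 J

Isothermal process: W = nRT ln(V₂/V₁) = nRT ln(P₁/P₂).
W = (3.33)(8.314)(405) × ln(1520/685)
  = 11213 × ln(2.219) = 11213 × 0.797
W_by_gas = 8937 J.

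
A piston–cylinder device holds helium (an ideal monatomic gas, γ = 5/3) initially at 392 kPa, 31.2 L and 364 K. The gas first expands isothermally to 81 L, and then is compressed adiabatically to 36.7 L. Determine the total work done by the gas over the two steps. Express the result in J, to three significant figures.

Step 1 (isothermal): W = P₁V₁ ln(V₂/V₁) = (12230) ln(81/31.2) = 11668 J.
After step 1: P = 151 kPa, V = 81 L, T = 364 K.
Step 2 (adiabatic): W = (P₁V₁ − P₂V₂)/(γ−1) = (12230 − 20733)/0.667 = -12753 J.
W_total = 11668 − 12753 = -1085 J.

W_total ≈ -1090 J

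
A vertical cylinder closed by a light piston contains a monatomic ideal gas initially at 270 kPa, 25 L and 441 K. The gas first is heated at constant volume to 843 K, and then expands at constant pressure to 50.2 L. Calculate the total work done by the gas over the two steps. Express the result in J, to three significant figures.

W_total ≈ 13000 J

Step 1 (isochoric): W = 0 (constant volume).
After step 1: P = 516.1 kPa (V unchanged).
Step 2 (isobaric): W = PΔV = (516.1 kPa)(50.2 − 25 L) = 13006 J.
W_total = 0 + 13006 = 13006 J.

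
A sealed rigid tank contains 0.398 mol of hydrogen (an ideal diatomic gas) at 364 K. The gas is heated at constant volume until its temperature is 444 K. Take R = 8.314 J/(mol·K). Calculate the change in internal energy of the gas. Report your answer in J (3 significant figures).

ΔU ≈ 662 J

Constant volume ⇒ W = 0, so Q = ΔU = nCᵥΔT with Cᵥ = 5R/2 = 20.79 J/(mol·K).
ΔU = (0.398)(20.79)(444 − 364) = 661.8 J.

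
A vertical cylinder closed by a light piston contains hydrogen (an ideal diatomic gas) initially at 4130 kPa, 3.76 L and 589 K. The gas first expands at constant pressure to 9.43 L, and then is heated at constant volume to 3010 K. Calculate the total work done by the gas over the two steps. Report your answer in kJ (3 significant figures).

W_total ≈ 23.4 kJ

Step 1 (isobaric): W = PΔV = (4130 kPa)(9.43 − 3.76 L) = 23417 J.
Step 2 (isochoric): W = 0 (constant volume).
W_total = 23417 + 0 = 23417 J.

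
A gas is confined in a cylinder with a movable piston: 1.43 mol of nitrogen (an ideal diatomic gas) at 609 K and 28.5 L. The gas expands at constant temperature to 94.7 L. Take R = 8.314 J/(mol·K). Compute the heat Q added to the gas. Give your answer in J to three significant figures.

Q ≈ 8690 J

Isothermal ⇒ ΔU = 0, so Q = W = nRT ln(V₂/V₁).
Q = (1.43)(8.314)(609) ln(94.7/28.5) = 7240 × 1.201 = 8694 J.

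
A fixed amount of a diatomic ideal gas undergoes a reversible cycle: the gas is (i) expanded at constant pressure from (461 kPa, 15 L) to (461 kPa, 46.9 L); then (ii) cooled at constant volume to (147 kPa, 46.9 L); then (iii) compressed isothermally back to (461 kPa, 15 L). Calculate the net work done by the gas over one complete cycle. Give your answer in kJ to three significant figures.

W_net ≈ 6.85 kJ

Leg (i): W = PΔV = (461)(46.9 − 15) = 14706 J.
Leg (ii): W = 0.
Leg (iii): W = PᵢVᵢ ln(V_f/Vᵢ) = (6894) ln(15/46.9) = -7859 J.
W_net = 14706 − 7859 = 6847 J.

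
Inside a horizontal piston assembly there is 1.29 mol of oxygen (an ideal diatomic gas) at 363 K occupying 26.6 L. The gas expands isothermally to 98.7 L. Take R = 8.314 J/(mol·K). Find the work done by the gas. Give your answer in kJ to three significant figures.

W ≈ 5.10 kJ

Isothermal: W = nRT ln(V₂/V₁).
W = (1.29)(8.314)(363) × ln(98.7/26.6)
  = 3893 × 1.311
W_by_gas = 5105 J.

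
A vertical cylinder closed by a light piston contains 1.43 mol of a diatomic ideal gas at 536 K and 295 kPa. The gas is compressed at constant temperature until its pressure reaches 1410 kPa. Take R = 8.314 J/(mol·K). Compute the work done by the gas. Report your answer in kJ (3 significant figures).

Isothermal process: W = nRT ln(V₂/V₁) = nRT ln(P₁/P₂).
W = (1.43)(8.314)(536) × ln(295/1410)
  = 6373 × ln(0.2092) = 6373 × -1.564
W_by_gas = -9969 J.

W ≈ -9.97 kJ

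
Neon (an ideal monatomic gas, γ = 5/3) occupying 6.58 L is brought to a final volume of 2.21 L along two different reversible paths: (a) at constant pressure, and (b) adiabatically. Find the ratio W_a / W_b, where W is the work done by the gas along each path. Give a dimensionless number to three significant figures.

W_a / W_b ≈ 0.414

Path (a) isobaric: W = P₁(V₂ − V₁) → W_a/(P₁V₁) = -0.6641.
Path (b) adiabatic: W = P₁V₁(1 − (V₁/V₂)^(γ−1))/(γ−1) → W_b/(P₁V₁) = -1.604.
W_a / W_b = -0.6641 / -1.604 = 0.4139.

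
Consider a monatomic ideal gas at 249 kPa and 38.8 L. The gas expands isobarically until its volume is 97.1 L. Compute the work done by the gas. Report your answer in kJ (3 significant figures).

Isobaric: W = P ΔV.
W = (249 kPa)(97.1 − 38.8 L) = (249)(58.3) = 14517 J.

W ≈ 14.5 kJ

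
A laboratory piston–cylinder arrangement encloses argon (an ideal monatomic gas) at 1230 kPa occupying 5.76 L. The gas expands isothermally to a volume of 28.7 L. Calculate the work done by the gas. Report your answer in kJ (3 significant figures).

W ≈ 11.4 kJ

Isothermal: W = nRT ln(V₂/V₁) = P₁V₁ ln(V₂/V₁).
P₁V₁ = (1230 kPa)(5.76 L) = 7085 J.
W = 7085 × ln(28.7/5.76) = 7085 × 1.606
W_by_gas = 11378 J.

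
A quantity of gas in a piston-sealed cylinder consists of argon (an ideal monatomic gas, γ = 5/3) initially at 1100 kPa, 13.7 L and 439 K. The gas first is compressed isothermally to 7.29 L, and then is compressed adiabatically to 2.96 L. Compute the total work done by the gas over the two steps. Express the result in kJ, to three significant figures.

Step 1 (isothermal): W = P₁V₁ ln(V₂/V₁) = (15070) ln(7.29/13.7) = -9508 J.
After step 1: P = 2067 kPa, V = 7.29 L, T = 439 K.
Step 2 (adiabatic): W = (P₁V₁ − P₂V₂)/(γ−1) = (15070 − 27483)/0.667 = -18620 J.
W_total = -9508 − 18620 = -28128 J.

W_total ≈ -28.1 kJ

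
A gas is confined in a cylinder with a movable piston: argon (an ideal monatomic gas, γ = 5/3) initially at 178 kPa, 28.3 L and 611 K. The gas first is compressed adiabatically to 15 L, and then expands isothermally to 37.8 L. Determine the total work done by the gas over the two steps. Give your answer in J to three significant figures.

Step 1 (adiabatic): W = (P₁V₁ − P₂V₂)/(γ−1) = (5037 − 7691)/0.667 = -3981 J.
After step 1: P = 512.8 kPa, V = 15 L, T = 932.9 K.
Step 2 (isothermal): W = P₁V₁ ln(V₂/V₁) = (7691) ln(37.8/15) = 7109 J.
W_total = -3981 + 7109 = 3128 J.

W_total ≈ 3130 J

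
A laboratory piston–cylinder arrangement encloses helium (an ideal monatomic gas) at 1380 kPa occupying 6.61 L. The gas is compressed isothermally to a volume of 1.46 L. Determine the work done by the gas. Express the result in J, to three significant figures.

W ≈ -13800 J

Isothermal: W = nRT ln(V₂/V₁) = P₁V₁ ln(V₂/V₁).
P₁V₁ = (1380 kPa)(6.61 L) = 9122 J.
W = 9122 × ln(1.46/6.61) = 9122 × -1.51
W_by_gas = -13775 J.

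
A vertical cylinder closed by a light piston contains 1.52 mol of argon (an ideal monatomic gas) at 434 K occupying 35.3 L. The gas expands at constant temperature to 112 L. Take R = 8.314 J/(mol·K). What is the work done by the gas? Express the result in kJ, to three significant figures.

W ≈ 6.33 kJ

Isothermal: W = nRT ln(V₂/V₁).
W = (1.52)(8.314)(434) × ln(112/35.3)
  = 5485 × 1.155
W_by_gas = 6333 J.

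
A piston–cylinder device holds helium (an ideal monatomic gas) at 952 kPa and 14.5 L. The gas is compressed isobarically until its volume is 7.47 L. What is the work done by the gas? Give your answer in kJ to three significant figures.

W ≈ -6.69 kJ

Isobaric: W = P ΔV.
W = (952 kPa)(7.47 − 14.5 L) = (952)(-7.03) = -6693 J.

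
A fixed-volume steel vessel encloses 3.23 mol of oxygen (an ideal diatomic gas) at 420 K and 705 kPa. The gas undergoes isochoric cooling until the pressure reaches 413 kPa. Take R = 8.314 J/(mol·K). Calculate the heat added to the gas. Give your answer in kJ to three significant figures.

Q ≈ -11.7 kJ

Constant volume ⇒ W = 0, so Q = ΔU = nCᵥΔT with Cᵥ = 5R/2 = 20.79 J/(mol·K).
At constant V, T₂/T₁ = P₂/P₁ ⇒ ΔT = T₁(P₂/P₁ − 1) = 420·(413/705 − 1) = -174 K.
ΔU = (3.23)(20.79)(-174) = -11679 J.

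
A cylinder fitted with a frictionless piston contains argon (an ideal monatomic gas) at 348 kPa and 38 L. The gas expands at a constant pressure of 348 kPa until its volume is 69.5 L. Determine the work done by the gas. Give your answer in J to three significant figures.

W ≈ 11000 J

Isobaric: W = P ΔV.
W = (348 kPa)(69.5 − 38 L) = (348)(31.5) = 10962 J.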